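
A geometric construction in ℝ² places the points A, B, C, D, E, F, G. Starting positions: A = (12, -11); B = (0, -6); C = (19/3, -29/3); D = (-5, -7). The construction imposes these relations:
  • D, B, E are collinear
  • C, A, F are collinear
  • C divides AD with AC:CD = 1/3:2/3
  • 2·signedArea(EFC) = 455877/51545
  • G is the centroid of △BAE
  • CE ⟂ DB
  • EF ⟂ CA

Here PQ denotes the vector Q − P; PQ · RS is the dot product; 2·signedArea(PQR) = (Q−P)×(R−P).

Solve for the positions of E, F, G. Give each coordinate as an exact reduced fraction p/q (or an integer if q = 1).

E = (70/13, -64/13)
F = (17354/3965, -36503/3965)
G = (226/39, -95/13)

1. E_x = 70/13  [D, B, E are collinear ∩ CE ⟂ DB]
2. E_y = -64/13  [D, B, E are collinear ∩ CE ⟂ DB]
   → E = (70/13, -64/13)
3. F_x = 17354/3965  [C, A, F are collinear ∩ EF ⟂ CA]
4. F_y = -36503/3965  [C, A, F are collinear ∩ EF ⟂ CA]
   → F = (17354/3965, -36503/3965)
5. G_x = 226/39  [G is the centroid of △BAE]
6. G_y = -95/13  [G is the centroid of △BAE]
   → G = (226/39, -95/13)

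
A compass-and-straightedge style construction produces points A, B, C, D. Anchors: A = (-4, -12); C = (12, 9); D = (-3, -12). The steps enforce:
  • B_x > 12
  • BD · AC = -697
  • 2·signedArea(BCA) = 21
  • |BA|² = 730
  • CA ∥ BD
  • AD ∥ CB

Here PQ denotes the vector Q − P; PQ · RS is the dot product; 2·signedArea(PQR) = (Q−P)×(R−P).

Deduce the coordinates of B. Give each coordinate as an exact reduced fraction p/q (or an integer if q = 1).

B = (13, 9)

1. B_x = 13  [CA ∥ BD ∩ AD ∥ CB]
2. B_y = 9  [CA ∥ BD ∩ AD ∥ CB]
   → B = (13, 9)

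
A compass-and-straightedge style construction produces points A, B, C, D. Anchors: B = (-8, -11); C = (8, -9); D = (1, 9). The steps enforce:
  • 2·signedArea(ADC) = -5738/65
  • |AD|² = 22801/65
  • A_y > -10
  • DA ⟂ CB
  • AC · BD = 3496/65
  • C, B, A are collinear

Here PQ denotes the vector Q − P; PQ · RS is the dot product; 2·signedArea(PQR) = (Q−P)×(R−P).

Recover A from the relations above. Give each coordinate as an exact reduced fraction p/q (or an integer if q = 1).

A = (216/65, -623/65)

1. A_x = 216/65  [C, B, A are collinear ∩ DA ⟂ CB]
2. A_y = -623/65  [C, B, A are collinear ∩ DA ⟂ CB]
   → A = (216/65, -623/65)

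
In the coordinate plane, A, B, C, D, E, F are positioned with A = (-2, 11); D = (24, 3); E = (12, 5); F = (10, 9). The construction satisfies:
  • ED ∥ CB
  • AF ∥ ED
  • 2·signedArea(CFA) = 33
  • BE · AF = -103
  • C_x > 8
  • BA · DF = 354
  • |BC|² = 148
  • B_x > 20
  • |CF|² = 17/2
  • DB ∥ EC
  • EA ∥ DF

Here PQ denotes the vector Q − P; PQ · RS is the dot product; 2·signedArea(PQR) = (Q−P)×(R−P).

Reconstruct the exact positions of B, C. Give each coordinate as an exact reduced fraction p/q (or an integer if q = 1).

B = (41/2, 9/2)
C = (17/2, 13/2)

1. B_x = 41/2  [BA · DF = 354 ∩ BE · AF = -103]
2. B_y = 9/2  [BA · DF = 354 ∩ BE · AF = -103]
   → B = (41/2, 9/2)
3. C_x = 17/2  [ED ∥ CB ∩ DB ∥ EC]
4. C_y = 13/2  [ED ∥ CB ∩ DB ∥ EC]
   → C = (17/2, 13/2)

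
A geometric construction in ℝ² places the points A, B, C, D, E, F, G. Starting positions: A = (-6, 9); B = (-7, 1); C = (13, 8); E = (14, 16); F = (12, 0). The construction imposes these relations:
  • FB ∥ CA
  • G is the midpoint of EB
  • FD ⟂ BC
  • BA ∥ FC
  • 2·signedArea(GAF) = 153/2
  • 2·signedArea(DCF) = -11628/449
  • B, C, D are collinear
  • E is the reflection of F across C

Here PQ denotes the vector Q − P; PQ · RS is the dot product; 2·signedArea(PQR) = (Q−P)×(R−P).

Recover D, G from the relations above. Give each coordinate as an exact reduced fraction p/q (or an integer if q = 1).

D = (4317/449, 3060/449)
G = (7/2, 17/2)

1. D_x = 4317/449  [B, C, D are collinear ∩ FD ⟂ BC]
2. D_y = 3060/449  [B, C, D are collinear ∩ FD ⟂ BC]
   → D = (4317/449, 3060/449)
3. G_x = 7/2  [G is the midpoint of EB]
4. G_y = 17/2  [G is the midpoint of EB]
   → G = (7/2, 17/2)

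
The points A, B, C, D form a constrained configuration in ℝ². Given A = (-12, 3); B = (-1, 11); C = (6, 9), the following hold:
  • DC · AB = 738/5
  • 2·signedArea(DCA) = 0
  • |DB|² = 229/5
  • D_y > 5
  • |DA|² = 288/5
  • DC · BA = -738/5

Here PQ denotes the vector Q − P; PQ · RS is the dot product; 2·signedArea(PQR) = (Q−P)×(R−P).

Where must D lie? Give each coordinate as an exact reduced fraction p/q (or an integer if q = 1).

1. D_x = -24/5  [2·signedArea(DCA) = 0 ∩ DC · BA = -738/5]
2. D_y = 27/5  [2·signedArea(DCA) = 0 ∩ DC · BA = -738/5]
   → D = (-24/5, 27/5)

D = (-24/5, 27/5)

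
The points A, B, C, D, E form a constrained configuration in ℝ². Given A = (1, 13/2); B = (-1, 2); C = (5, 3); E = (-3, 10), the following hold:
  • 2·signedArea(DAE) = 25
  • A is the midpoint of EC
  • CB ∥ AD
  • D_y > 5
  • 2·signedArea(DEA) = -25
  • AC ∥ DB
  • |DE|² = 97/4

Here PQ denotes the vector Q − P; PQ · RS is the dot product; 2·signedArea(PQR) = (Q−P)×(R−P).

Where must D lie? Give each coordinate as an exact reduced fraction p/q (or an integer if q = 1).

D = (-5, 11/2)

1. D_x = -5  [AC ∥ DB ∩ CB ∥ AD]
2. D_y = 11/2  [AC ∥ DB ∩ CB ∥ AD]
   → D = (-5, 11/2)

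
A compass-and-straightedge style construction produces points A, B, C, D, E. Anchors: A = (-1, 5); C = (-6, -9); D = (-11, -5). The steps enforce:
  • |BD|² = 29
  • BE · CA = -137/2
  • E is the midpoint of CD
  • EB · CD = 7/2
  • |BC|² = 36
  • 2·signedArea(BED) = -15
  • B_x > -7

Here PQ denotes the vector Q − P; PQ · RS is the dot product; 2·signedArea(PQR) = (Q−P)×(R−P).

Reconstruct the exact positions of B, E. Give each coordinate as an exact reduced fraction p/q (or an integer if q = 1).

B = (-6, -3)
E = (-17/2, -7)

1. E_x = -17/2  [E is the midpoint of CD]
2. E_y = -7  [E is the midpoint of CD]
   → E = (-17/2, -7)
3. B_x = -6  [BE · CA = -137/2 ∩ EB · CD = 7/2]
4. B_y = -3  [BE · CA = -137/2 ∩ EB · CD = 7/2]
   → B = (-6, -3)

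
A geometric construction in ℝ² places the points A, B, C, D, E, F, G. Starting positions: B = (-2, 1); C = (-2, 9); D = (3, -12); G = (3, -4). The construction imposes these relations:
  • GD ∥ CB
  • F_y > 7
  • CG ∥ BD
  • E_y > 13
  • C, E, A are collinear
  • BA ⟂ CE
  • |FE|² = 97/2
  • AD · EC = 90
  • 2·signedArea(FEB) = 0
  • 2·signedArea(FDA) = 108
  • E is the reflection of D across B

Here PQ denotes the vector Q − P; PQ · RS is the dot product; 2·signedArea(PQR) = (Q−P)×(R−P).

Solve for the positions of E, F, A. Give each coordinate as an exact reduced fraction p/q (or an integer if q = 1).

1. E_x = -7  [E is the reflection of D across B]
2. E_y = 14  [E is the reflection of D across B]
   → E = (-7, 14)
3. A_x = 2  [C, E, A are collinear ∩ BA ⟂ CE]
4. A_y = 5  [C, E, A are collinear ∩ BA ⟂ CE]
   → A = (2, 5)
5. F_x = -9/2  [2·signedArea(FEB) = 0 ∩ 2·signedArea(FDA) = 108]
6. F_y = 15/2  [2·signedArea(FEB) = 0 ∩ 2·signedArea(FDA) = 108]
   → F = (-9/2, 15/2)

A = (2, 5)
E = (-7, 14)
F = (-9/2, 15/2)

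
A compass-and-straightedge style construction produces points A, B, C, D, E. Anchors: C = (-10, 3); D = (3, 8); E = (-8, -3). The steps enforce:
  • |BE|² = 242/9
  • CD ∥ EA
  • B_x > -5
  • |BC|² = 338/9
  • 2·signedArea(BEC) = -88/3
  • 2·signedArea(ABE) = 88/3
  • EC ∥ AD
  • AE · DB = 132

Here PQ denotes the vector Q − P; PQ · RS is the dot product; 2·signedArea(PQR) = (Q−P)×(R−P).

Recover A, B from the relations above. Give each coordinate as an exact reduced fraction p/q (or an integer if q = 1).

A = (5, 2)
B = (-13/3, 2/3)

1. A_x = 5  [EC ∥ AD ∩ CD ∥ EA]
2. A_y = 2  [EC ∥ AD ∩ CD ∥ EA]
   → A = (5, 2)
3. B_x = -13/3  [2·signedArea(BEC) = -88/3 ∩ AE · DB = 132]
4. B_y = 2/3  [2·signedArea(BEC) = -88/3 ∩ AE · DB = 132]
   → B = (-13/3, 2/3)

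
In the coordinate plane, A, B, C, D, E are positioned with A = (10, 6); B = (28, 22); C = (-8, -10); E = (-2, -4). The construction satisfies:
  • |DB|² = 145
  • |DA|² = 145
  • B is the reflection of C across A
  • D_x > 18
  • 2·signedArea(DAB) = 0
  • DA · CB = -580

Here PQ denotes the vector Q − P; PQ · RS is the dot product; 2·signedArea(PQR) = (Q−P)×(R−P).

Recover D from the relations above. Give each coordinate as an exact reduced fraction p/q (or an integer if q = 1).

D = (19, 14)

1. D_x = 19  [2·signedArea(DAB) = 0 ∩ DA · CB = -580]
2. D_y = 14  [2·signedArea(DAB) = 0 ∩ DA · CB = -580]
   → D = (19, 14)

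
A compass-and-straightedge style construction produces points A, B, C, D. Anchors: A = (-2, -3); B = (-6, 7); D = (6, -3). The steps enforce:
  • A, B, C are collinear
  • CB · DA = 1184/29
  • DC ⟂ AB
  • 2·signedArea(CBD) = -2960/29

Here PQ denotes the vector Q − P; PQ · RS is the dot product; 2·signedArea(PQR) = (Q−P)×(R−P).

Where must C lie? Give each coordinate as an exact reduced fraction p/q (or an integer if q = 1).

1. C_x = -26/29  [A, B, C are collinear ∩ DC ⟂ AB]
2. C_y = -167/29  [A, B, C are collinear ∩ DC ⟂ AB]
   → C = (-26/29, -167/29)

C = (-26/29, -167/29)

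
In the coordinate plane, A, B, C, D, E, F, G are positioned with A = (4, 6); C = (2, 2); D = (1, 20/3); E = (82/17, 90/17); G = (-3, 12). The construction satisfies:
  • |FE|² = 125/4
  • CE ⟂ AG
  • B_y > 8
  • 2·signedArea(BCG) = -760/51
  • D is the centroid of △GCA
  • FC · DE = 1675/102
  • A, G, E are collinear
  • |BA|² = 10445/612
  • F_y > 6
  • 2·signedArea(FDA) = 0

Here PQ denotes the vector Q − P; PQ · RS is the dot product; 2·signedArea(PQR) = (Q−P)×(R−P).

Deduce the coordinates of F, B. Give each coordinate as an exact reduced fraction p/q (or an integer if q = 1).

1. F_x = -1/2  [2·signedArea(FDA) = 0 ∩ FC · DE = 1675/102]
2. F_y = 7  [2·signedArea(FDA) = 0 ∩ FC · DE = 1675/102]
   → F = (-1/2, 7)
3. B_x = 15/34  [line -10·x + -5·y + 2290/51 = 0 ∩ |BA|² = 10445/612]
4. B_y = 413/51  [line -10·x + -5·y + 2290/51 = 0 ∩ |BA|² = 10445/612]
   → B = (15/34, 413/51)

B = (15/34, 413/51)
F = (-1/2, 7)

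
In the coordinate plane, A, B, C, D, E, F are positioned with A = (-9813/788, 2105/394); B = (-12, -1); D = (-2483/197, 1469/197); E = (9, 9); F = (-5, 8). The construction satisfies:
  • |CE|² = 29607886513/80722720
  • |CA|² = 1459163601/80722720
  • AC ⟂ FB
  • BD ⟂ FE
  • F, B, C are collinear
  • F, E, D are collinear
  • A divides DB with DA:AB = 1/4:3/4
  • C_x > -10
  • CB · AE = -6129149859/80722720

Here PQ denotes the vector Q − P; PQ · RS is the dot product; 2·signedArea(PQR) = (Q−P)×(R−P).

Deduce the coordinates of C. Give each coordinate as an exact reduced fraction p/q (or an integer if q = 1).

C = (-931899/102440, 279907/102440)

1. C_x = -931899/102440  [F, B, C are collinear ∩ AC ⟂ FB]
2. C_y = 279907/102440  [F, B, C are collinear ∩ AC ⟂ FB]
   → C = (-931899/102440, 279907/102440)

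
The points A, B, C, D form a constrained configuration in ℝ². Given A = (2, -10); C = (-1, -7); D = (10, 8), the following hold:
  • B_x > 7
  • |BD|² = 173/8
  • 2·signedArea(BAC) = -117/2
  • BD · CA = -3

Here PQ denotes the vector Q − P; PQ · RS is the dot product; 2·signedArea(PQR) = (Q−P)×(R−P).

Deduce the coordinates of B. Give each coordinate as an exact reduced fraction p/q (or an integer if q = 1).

B = (29/4, 17/4)

1. B_x = 29/4  [2·signedArea(BAC) = -117/2 ∩ BD · CA = -3]
2. B_y = 17/4  [2·signedArea(BAC) = -117/2 ∩ BD · CA = -3]
   → B = (29/4, 17/4)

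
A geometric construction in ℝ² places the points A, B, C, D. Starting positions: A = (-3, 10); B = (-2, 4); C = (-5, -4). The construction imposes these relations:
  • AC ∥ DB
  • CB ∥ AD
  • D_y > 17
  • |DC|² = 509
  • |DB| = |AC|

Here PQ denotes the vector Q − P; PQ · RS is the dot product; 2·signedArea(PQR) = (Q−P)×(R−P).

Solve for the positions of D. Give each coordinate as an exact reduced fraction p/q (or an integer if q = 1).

1. D_x = 0  [AC ∥ DB ∩ CB ∥ AD]
2. D_y = 18  [AC ∥ DB ∩ CB ∥ AD]
   → D = (0, 18)

D = (0, 18)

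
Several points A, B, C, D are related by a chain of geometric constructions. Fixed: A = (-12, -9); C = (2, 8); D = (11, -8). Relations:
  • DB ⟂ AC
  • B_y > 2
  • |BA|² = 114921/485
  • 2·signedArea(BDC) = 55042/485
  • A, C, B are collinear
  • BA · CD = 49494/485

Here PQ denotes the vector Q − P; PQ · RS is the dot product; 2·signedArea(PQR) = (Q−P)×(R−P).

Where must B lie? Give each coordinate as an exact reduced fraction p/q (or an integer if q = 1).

1. B_x = -1074/485  [A, C, B are collinear ∩ DB ⟂ AC]
2. B_y = 1398/485  [A, C, B are collinear ∩ DB ⟂ AC]
   → B = (-1074/485, 1398/485)

B = (-1074/485, 1398/485)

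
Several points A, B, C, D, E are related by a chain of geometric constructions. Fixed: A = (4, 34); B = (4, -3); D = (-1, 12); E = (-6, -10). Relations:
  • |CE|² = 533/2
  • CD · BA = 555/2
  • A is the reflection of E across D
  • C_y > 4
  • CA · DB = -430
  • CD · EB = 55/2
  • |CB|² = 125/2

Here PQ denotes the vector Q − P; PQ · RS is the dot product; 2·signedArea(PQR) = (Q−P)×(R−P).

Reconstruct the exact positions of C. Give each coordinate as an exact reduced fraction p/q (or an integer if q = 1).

C = (3/2, 9/2)

1. C_x = 3/2  [CD · EB = 55/2 ∩ CA · DB = -430]
2. C_y = 9/2  [CD · EB = 55/2 ∩ CA · DB = -430]
   → C = (3/2, 9/2)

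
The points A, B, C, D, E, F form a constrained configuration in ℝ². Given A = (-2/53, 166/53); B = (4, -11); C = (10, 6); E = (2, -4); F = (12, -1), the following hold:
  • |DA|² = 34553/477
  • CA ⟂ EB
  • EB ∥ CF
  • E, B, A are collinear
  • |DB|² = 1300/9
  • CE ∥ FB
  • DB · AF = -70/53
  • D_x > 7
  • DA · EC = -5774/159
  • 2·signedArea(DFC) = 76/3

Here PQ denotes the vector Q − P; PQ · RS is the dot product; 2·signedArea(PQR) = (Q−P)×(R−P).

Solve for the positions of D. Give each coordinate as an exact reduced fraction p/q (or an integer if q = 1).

1. D_x = 8  [2·signedArea(DFC) = 76/3 ∩ DB · AF = -70/53]
2. D_y = 1/3  [2·signedArea(DFC) = 76/3 ∩ DB · AF = -70/53]
   → D = (8, 1/3)

D = (8, 1/3)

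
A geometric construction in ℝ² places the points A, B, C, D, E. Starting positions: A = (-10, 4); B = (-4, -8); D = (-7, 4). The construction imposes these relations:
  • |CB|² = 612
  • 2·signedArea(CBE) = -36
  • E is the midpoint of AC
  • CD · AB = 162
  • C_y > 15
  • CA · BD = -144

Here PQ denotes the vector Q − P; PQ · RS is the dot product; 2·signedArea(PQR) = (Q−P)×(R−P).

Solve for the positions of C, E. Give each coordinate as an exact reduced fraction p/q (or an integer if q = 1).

1. C_x = -10  [CA · BD = -144 ∩ CD · AB = 162]
2. C_y = 16  [CA · BD = -144 ∩ CD · AB = 162]
   → C = (-10, 16)
3. E_x = -10  [2·signedArea(CBE) = -36 ∩ E is the midpoint of AC]
4. E_y = 10  [2·signedArea(CBE) = -36 ∩ E is the midpoint of AC]
   → E = (-10, 10)

C = (-10, 16)
E = (-10, 10)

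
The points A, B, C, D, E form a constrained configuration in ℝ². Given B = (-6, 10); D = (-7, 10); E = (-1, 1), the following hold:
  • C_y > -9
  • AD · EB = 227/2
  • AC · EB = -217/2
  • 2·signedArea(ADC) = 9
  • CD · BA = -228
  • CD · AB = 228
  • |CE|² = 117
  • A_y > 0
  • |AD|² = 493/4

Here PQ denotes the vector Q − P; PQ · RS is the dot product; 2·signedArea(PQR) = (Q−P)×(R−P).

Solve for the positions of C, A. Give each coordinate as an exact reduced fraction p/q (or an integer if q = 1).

1. A_x = -1/2  [line 5·x + -9·y + 23/2 = 0 ∩ |AD|² = 493/4]
2. A_y = 1  [line 5·x + -9·y + 23/2 = 0 ∩ |AD|² = 493/4]
   → A = (-1/2, 1)
3. C_x = 5  [CD · BA = -228 ∩ 2·signedArea(ADC) = 9]
4. C_y = -8  [CD · BA = -228 ∩ 2·signedArea(ADC) = 9]
   → C = (5, -8)

A = (-1/2, 1)
C = (5, -8)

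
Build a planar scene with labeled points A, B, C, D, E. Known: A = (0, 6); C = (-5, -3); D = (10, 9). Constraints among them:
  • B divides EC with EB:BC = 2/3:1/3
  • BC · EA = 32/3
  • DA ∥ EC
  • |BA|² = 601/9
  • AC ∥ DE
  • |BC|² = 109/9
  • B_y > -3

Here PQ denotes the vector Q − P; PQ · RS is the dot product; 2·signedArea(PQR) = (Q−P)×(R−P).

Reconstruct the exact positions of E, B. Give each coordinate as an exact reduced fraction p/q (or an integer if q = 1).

B = (-5/3, -2)
E = (5, 0)

1. E_x = 5  [DA ∥ EC ∩ AC ∥ DE]
2. E_y = 0  [DA ∥ EC ∩ AC ∥ DE]
   → E = (5, 0)
3. B_x = -5/3  [B divides EC with EB:BC = 2/3:1/3]
4. B_y = -2  [B divides EC with EB:BC = 2/3:1/3]
   → B = (-5/3, -2)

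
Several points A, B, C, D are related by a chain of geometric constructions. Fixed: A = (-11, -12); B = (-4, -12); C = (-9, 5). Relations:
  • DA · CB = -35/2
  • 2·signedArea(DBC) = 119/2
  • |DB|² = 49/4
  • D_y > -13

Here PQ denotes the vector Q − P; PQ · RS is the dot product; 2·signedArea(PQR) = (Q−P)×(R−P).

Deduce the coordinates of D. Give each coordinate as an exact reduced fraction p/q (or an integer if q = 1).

D = (-15/2, -12)

1. D_x = -15/2  [2·signedArea(DBC) = 119/2 ∩ DA · CB = -35/2]
2. D_y = -12  [2·signedArea(DBC) = 119/2 ∩ DA · CB = -35/2]
   → D = (-15/2, -12)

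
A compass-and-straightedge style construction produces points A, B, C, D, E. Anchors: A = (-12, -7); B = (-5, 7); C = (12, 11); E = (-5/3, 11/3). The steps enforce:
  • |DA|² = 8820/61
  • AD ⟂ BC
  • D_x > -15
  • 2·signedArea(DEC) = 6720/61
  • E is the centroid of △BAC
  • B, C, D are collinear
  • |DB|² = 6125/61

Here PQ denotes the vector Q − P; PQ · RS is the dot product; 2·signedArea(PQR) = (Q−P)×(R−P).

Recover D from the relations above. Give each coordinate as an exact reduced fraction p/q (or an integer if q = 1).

1. D_x = -900/61  [B, C, D are collinear ∩ AD ⟂ BC]
2. D_y = 287/61  [B, C, D are collinear ∩ AD ⟂ BC]
   → D = (-900/61, 287/61)

D = (-900/61, 287/61)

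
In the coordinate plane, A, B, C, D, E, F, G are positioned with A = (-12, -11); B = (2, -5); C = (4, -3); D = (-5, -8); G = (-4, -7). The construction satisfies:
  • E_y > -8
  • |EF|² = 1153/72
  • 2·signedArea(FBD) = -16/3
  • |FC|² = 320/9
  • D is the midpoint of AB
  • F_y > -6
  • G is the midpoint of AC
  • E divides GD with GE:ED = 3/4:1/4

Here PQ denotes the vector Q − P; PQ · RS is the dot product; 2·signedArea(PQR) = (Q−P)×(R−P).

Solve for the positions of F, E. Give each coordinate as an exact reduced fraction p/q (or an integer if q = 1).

E = (-19/4, -31/4)
F = (-4/3, -17/3)

1. E_x = -19/4  [E divides GD with GE:ED = 3/4:1/4]
2. E_y = -31/4  [E divides GD with GE:ED = 3/4:1/4]
   → E = (-19/4, -31/4)
3. F_x = -4/3  [line 3·x + -7·y + -107/3 = 0 ∩ |EF|² = 1153/72]
4. F_y = -17/3  [line 3·x + -7·y + -107/3 = 0 ∩ |EF|² = 1153/72]
   → F = (-4/3, -17/3)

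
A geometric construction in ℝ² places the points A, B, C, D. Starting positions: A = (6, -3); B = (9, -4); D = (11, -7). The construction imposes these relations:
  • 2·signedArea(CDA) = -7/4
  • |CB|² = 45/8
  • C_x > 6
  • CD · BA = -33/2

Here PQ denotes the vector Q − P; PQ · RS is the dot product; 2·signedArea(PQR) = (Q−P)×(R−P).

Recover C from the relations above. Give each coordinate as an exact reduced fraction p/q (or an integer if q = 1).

1. C_x = 27/4  [2·signedArea(CDA) = -7/4 ∩ CD · BA = -33/2]
2. C_y = -13/4  [2·signedArea(CDA) = -7/4 ∩ CD · BA = -33/2]
   → C = (27/4, -13/4)

C = (27/4, -13/4)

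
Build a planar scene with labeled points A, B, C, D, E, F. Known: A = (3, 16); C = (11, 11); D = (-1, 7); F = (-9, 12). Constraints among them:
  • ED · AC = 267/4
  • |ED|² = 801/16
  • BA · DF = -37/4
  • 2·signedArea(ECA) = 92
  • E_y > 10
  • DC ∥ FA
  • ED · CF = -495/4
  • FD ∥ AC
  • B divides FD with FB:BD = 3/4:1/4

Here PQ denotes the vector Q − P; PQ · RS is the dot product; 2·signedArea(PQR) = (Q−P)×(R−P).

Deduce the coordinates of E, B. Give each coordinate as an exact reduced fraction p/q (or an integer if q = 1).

B = (-3, 33/4)
E = (-7, 43/4)

1. E_x = -7  [2·signedArea(ECA) = 92 ∩ ED · AC = 267/4]
2. E_y = 43/4  [2·signedArea(ECA) = 92 ∩ ED · AC = 267/4]
   → E = (-7, 43/4)
3. B_x = -3  [B divides FD with FB:BD = 3/4:1/4]
4. B_y = 33/4  [B divides FD with FB:BD = 3/4:1/4]
   → B = (-3, 33/4)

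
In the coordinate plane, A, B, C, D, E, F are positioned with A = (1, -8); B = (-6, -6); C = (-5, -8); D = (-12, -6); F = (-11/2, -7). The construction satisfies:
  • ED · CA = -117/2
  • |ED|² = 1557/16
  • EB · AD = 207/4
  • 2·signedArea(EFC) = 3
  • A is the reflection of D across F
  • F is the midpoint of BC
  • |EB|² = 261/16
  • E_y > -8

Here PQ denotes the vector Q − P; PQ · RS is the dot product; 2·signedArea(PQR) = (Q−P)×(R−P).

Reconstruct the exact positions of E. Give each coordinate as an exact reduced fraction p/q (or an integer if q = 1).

E = (-9/4, -15/2)

1. E_x = -9/4  [ED · CA = -117/2 ∩ EB · AD = 207/4]
2. E_y = -15/2  [ED · CA = -117/2 ∩ EB · AD = 207/4]
   → E = (-9/4, -15/2)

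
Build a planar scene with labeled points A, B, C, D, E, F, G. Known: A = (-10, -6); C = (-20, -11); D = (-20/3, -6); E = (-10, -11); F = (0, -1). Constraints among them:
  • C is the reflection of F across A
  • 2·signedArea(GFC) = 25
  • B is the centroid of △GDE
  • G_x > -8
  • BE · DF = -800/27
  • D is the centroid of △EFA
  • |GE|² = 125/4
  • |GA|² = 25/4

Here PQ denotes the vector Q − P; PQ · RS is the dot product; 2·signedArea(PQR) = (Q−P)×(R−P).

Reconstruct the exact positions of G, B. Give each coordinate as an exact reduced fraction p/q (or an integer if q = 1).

1. G_x = -15/2  [line 10·x + -20·y + -45 = 0 ∩ |GE|² = 125/4]
2. G_y = -6  [line 10·x + -20·y + -45 = 0 ∩ |GE|² = 125/4]
   → G = (-15/2, -6)
3. B_x = -145/18  [B is the centroid of △GDE]
4. B_y = -23/3  [B is the centroid of △GDE]
   → B = (-145/18, -23/3)

B = (-145/18, -23/3)
G = (-15/2, -6)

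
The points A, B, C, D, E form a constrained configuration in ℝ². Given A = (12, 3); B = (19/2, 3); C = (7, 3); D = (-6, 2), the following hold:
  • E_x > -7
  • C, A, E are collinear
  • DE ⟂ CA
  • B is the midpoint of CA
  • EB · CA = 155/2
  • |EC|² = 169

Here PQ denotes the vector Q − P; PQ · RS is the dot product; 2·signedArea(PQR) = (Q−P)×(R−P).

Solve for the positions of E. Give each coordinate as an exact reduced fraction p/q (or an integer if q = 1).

1. E_x = -6  [C, A, E are collinear ∩ DE ⟂ CA]
2. E_y = 3  [C, A, E are collinear ∩ DE ⟂ CA]
   → E = (-6, 3)

E = (-6, 3)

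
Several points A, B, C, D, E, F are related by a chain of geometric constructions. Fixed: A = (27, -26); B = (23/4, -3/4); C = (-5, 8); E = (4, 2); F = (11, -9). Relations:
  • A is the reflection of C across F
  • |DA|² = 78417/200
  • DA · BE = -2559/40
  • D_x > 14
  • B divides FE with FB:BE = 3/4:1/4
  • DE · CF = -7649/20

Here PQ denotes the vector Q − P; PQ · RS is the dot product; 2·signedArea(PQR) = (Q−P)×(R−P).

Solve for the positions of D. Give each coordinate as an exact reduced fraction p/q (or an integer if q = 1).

1. D_x = 57/4  [DE · CF = -7649/20 ∩ DA · BE = -2559/40]
2. D_y = -217/20  [DE · CF = -7649/20 ∩ DA · BE = -2559/40]
   → D = (57/4, -217/20)

D = (57/4, -217/20)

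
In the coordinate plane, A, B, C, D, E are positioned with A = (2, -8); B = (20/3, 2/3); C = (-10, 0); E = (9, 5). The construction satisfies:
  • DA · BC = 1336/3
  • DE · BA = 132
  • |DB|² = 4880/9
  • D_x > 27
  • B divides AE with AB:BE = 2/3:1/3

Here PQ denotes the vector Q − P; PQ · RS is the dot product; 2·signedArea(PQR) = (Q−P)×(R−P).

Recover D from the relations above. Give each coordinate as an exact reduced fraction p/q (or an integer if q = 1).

1. D_x = 28  [DA · BC = 1336/3 ∩ DE · BA = 132]
2. D_y = 10  [DA · BC = 1336/3 ∩ DE · BA = 132]
   → D = (28, 10)

D = (28, 10)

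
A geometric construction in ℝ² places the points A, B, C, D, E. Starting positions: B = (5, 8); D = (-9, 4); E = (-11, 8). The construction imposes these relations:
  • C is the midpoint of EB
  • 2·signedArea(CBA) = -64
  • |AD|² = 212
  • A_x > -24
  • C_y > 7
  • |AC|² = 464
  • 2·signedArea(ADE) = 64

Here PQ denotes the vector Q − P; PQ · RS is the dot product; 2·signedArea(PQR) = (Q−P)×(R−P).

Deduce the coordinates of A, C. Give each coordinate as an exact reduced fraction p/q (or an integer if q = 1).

A = (-23, 0)
C = (-3, 8)

1. C_x = -3  [C is the midpoint of EB]
2. C_y = 8  [C is the midpoint of EB]
   → C = (-3, 8)
3. A_x = -23  [2·signedArea(ADE) = 64 ∩ 2·signedArea(CBA) = -64]
4. A_y = 0  [2·signedArea(ADE) = 64 ∩ 2·signedArea(CBA) = -64]
   → A = (-23, 0)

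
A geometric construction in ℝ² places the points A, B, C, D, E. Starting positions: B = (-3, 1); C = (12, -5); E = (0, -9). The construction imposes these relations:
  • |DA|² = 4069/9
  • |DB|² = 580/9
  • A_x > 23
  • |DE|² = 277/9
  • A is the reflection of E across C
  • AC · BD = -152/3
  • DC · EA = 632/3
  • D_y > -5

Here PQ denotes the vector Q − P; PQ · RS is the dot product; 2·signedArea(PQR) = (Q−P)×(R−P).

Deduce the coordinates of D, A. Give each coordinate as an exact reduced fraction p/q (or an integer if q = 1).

1. A_x = 24  [A is the reflection of E across C]
2. A_y = -1  [A is the reflection of E across C]
   → A = (24, -1)
3. D_x = 3  [line -24·x + -8·y + 112/3 = 0 ∩ |DA|² = 4069/9]
4. D_y = -13/3  [line -24·x + -8·y + 112/3 = 0 ∩ |DA|² = 4069/9]
   → D = (3, -13/3)

A = (24, -1)
D = (3, -13/3)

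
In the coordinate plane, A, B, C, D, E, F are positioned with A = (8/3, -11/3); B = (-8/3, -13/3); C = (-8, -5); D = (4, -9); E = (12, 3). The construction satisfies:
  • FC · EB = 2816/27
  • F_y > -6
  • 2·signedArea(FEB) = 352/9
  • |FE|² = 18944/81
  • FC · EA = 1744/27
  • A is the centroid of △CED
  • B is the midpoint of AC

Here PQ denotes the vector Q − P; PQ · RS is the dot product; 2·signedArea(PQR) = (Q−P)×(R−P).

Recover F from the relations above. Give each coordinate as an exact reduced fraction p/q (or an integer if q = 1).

F = (-4/9, -53/9)

1. F_x = -4/9  [FC · EB = 2816/27 ∩ 2·signedArea(FEB) = 352/9]
2. F_y = -53/9  [FC · EB = 2816/27 ∩ 2·signedArea(FEB) = 352/9]
   → F = (-4/9, -53/9)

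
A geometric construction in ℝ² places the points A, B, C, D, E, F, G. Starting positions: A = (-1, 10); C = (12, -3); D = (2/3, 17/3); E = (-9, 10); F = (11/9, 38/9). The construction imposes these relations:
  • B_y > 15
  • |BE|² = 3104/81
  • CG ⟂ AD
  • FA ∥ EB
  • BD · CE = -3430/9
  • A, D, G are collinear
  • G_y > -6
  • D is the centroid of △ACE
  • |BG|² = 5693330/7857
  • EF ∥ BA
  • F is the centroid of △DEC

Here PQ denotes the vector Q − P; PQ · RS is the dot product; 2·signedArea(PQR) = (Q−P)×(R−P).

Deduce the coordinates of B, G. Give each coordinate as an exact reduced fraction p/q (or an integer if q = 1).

B = (-101/9, 142/9)
G = (488/97, -551/97)

1. B_x = -101/9  [EF ∥ BA ∩ FA ∥ EB]
2. B_y = 142/9  [EF ∥ BA ∩ FA ∥ EB]
   → B = (-101/9, 142/9)
3. G_x = 488/97  [A, D, G are collinear ∩ CG ⟂ AD]
4. G_y = -551/97  [A, D, G are collinear ∩ CG ⟂ AD]
   → G = (488/97, -551/97)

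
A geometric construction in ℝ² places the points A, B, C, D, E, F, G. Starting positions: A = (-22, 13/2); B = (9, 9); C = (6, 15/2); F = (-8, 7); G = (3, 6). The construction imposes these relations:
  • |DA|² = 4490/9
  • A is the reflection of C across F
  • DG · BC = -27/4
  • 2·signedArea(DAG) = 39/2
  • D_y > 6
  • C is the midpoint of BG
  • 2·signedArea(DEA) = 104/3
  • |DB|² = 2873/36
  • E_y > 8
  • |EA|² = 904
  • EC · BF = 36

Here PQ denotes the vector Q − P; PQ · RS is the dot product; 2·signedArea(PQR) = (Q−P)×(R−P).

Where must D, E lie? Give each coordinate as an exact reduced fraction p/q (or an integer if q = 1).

1. D_x = 1/3  [DG · BC = -27/4 ∩ 2·signedArea(DAG) = 39/2]
2. D_y = 41/6  [DG · BC = -27/4 ∩ 2·signedArea(DAG) = 39/2]
   → D = (1/3, 41/6)
3. E_x = 8  [2·signedArea(DEA) = 104/3 ∩ EC · BF = 36]
4. E_y = 17/2  [2·signedArea(DEA) = 104/3 ∩ EC · BF = 36]
   → E = (8, 17/2)

D = (1/3, 41/6)
E = (8, 17/2)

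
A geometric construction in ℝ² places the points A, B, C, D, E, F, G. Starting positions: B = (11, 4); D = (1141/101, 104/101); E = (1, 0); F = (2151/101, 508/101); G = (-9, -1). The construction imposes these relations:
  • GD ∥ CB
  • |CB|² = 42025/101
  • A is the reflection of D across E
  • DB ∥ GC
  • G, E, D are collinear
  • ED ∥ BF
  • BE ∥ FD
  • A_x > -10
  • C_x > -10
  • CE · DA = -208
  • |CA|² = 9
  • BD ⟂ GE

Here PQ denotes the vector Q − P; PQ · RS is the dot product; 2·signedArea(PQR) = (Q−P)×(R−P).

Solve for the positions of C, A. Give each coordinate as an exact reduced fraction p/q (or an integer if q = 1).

1. C_x = -939/101  [GD ∥ CB ∩ DB ∥ GC]
2. C_y = 199/101  [GD ∥ CB ∩ DB ∥ GC]
   → C = (-939/101, 199/101)
3. A_x = -939/101  [A is the reflection of D across E]
4. A_y = -104/101  [A is the reflection of D across E]
   → A = (-939/101, -104/101)

A = (-939/101, -104/101)
C = (-939/101, 199/101)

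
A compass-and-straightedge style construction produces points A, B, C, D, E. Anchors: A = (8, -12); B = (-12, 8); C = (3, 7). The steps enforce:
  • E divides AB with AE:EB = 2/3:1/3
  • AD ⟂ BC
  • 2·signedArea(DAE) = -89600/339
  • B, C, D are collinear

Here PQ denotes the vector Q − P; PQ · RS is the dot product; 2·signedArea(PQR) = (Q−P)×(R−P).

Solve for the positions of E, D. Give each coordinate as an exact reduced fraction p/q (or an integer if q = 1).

1. E_x = -16/3  [E divides AB with AE:EB = 2/3:1/3]
2. E_y = 4/3  [E divides AB with AE:EB = 2/3:1/3]
   → E = (-16/3, 4/3)
3. D_x = 1044/113  [B, C, D are collinear ∩ AD ⟂ BC]
4. D_y = 744/113  [B, C, D are collinear ∩ AD ⟂ BC]
   → D = (1044/113, 744/113)

D = (1044/113, 744/113)
E = (-16/3, 4/3)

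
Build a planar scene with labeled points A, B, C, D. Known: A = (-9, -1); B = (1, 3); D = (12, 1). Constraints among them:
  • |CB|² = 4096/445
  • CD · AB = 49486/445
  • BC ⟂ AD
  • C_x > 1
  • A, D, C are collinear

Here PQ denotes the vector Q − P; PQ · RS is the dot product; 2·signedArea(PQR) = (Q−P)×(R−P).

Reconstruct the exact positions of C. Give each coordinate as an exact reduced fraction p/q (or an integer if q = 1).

C = (573/445, -9/445)

1. C_x = 573/445  [A, D, C are collinear ∩ BC ⟂ AD]
2. C_y = -9/445  [A, D, C are collinear ∩ BC ⟂ AD]
   → C = (573/445, -9/445)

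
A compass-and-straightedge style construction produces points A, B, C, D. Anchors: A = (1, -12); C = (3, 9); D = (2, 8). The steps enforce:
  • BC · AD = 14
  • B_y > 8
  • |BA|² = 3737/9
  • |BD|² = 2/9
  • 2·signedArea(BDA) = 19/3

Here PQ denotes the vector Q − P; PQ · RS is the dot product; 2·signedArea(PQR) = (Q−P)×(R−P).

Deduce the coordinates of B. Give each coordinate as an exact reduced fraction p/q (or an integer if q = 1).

1. B_x = 7/3  [BC · AD = 14 ∩ 2·signedArea(BDA) = 19/3]
2. B_y = 25/3  [BC · AD = 14 ∩ 2·signedArea(BDA) = 19/3]
   → B = (7/3, 25/3)

B = (7/3, 25/3)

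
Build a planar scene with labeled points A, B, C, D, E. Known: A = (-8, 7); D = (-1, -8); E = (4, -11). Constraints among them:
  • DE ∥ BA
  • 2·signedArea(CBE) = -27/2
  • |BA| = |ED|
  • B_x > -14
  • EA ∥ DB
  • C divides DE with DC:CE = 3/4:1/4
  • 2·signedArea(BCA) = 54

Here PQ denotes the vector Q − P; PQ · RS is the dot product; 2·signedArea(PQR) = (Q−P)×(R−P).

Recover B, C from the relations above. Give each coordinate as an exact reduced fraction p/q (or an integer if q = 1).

1. B_x = -13  [DE ∥ BA ∩ EA ∥ DB]
2. B_y = 10  [DE ∥ BA ∩ EA ∥ DB]
   → B = (-13, 10)
3. C_x = 11/4  [C divides DE with DC:CE = 3/4:1/4]
4. C_y = -41/4  [C divides DE with DC:CE = 3/4:1/4]
   → C = (11/4, -41/4)

B = (-13, 10)
C = (11/4, -41/4)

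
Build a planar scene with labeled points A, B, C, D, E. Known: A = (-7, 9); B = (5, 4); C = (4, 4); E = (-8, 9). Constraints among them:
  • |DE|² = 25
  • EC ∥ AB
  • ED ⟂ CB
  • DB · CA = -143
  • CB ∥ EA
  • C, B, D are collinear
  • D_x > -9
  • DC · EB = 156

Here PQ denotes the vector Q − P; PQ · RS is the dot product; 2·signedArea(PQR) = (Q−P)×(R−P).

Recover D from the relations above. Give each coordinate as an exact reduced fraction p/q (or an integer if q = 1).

D = (-8, 4)

1. D_x = -8  [C, B, D are collinear ∩ ED ⟂ CB]
2. D_y = 4  [C, B, D are collinear ∩ ED ⟂ CB]
   → D = (-8, 4)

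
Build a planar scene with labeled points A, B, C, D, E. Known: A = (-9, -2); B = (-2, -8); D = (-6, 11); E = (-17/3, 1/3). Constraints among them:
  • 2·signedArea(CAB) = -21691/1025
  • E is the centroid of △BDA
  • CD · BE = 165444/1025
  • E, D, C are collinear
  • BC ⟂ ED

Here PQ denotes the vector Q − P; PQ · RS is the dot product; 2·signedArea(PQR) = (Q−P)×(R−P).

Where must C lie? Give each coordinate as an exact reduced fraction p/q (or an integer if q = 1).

1. C_x = -5538/1025  [E, D, C are collinear ∩ BC ⟂ ED]
2. C_y = -8309/1025  [E, D, C are collinear ∩ BC ⟂ ED]
   → C = (-5538/1025, -8309/1025)

C = (-5538/1025, -8309/1025)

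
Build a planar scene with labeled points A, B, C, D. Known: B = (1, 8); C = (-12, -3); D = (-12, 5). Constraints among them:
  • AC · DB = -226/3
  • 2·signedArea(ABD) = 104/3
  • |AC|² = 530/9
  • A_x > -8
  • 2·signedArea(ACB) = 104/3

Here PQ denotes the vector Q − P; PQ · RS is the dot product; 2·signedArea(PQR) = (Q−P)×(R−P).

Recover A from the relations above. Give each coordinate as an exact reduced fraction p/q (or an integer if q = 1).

A = (-23/3, 10/3)

1. A_x = -23/3  [2·signedArea(ABD) = 104/3 ∩ 2·signedArea(ACB) = 104/3]
2. A_y = 10/3  [2·signedArea(ABD) = 104/3 ∩ 2·signedArea(ACB) = 104/3]
   → A = (-23/3, 10/3)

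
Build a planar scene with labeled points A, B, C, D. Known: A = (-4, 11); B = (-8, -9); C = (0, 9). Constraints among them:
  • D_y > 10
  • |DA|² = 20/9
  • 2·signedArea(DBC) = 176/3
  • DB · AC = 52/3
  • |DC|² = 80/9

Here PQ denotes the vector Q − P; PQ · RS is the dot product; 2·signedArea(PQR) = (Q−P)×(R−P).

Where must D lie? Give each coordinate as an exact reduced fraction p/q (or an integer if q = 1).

1. D_x = -8/3  [DB · AC = 52/3 ∩ 2·signedArea(DBC) = 176/3]
2. D_y = 31/3  [DB · AC = 52/3 ∩ 2·signedArea(DBC) = 176/3]
   → D = (-8/3, 31/3)

D = (-8/3, 31/3)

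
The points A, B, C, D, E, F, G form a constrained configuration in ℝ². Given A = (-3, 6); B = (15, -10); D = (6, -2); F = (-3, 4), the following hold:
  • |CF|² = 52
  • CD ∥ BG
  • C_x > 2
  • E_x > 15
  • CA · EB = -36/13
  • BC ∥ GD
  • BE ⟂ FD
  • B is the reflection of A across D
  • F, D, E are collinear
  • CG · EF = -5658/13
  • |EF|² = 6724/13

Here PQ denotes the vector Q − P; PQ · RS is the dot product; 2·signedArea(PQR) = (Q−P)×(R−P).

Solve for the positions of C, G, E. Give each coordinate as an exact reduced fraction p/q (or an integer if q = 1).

C = (3, 0)
E = (207/13, -112/13)
G = (18, -12)

1. E_x = 207/13  [F, D, E are collinear ∩ BE ⟂ FD]
2. E_y = -112/13  [F, D, E are collinear ∩ BE ⟂ FD]
   → E = (207/13, -112/13)
3. C_x = 3  [line 12/13·x + 18/13·y + -36/13 = 0 ∩ |CF|² = 52]
4. C_y = 0  [line 12/13·x + 18/13·y + -36/13 = 0 ∩ |CF|² = 52]
   → C = (3, 0)
5. G_x = 18  [BC ∥ GD ∩ CD ∥ BG]
6. G_y = -12  [BC ∥ GD ∩ CD ∥ BG]
   → G = (18, -12)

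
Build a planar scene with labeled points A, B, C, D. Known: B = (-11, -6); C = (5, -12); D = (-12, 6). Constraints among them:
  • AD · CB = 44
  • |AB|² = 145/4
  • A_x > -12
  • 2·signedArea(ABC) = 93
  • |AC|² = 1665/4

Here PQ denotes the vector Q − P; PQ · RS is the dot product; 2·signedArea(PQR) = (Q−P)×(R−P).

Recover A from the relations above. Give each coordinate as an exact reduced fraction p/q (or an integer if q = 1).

1. A_x = -23/2  [AD · CB = 44 ∩ 2·signedArea(ABC) = 93]
2. A_y = 0  [AD · CB = 44 ∩ 2·signedArea(ABC) = 93]
   → A = (-23/2, 0)

A = (-23/2, 0)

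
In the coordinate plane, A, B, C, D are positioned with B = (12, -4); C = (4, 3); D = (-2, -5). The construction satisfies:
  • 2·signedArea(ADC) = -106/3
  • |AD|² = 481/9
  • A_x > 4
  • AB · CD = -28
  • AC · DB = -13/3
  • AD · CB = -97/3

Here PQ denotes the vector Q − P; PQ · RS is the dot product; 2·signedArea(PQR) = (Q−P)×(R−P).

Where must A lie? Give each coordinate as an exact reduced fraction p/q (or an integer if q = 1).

A = (14/3, -2)

1. A_x = 14/3  [AB · CD = -28 ∩ 2·signedArea(ADC) = -106/3]
2. A_y = -2  [AB · CD = -28 ∩ 2·signedArea(ADC) = -106/3]
   → A = (14/3, -2)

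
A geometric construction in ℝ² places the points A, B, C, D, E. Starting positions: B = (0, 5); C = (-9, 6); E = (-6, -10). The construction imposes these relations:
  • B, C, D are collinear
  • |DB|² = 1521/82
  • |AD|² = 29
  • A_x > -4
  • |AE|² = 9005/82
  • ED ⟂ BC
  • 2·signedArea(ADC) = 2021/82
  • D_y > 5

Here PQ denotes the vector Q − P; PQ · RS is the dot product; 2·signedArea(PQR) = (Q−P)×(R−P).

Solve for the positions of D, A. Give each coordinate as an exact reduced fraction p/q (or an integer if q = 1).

1. D_x = -351/82  [B, C, D are collinear ∩ ED ⟂ BC]
2. D_y = 449/82  [B, C, D are collinear ∩ ED ⟂ BC]
   → D = (-351/82, 449/82)
3. A_x = -281/82  [line -43/82·x + -387/82·y + -43/41 = 0 ∩ |AD|² = 29]
4. A_y = 13/82  [line -43/82·x + -387/82·y + -43/41 = 0 ∩ |AD|² = 29]
   → A = (-281/82, 13/82)

A = (-281/82, 13/82)
D = (-351/82, 449/82)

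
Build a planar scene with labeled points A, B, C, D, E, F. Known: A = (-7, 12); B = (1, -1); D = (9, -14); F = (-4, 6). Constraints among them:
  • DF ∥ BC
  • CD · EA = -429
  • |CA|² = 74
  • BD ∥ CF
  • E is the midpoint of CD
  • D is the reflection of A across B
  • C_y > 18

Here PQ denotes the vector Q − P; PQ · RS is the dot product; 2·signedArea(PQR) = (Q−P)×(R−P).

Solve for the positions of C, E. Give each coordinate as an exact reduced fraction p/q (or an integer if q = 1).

C = (-12, 19)
E = (-3/2, 5/2)

1. C_x = -12  [BD ∥ CF ∩ DF ∥ BC]
2. C_y = 19  [BD ∥ CF ∩ DF ∥ BC]
   → C = (-12, 19)
3. E_x = -3/2  [E is the midpoint of CD]
4. E_y = 5/2  [E is the midpoint of CD]
   → E = (-3/2, 5/2)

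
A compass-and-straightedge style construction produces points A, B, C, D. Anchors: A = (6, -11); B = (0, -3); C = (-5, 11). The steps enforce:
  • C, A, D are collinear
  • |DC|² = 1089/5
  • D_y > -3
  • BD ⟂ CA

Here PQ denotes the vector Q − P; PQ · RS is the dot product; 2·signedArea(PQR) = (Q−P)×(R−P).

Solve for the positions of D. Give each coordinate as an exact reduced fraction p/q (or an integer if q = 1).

D = (8/5, -11/5)

1. D_x = 8/5  [C, A, D are collinear ∩ BD ⟂ CA]
2. D_y = -11/5  [C, A, D are collinear ∩ BD ⟂ CA]
   → D = (8/5, -11/5)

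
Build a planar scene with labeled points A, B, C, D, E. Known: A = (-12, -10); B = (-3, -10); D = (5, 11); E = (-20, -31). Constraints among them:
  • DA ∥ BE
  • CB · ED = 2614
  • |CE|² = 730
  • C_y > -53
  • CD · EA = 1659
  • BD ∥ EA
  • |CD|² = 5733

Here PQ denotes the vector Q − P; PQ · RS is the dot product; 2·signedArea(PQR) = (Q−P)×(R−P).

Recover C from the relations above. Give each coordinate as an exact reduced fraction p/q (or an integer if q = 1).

C = (-37, -52)

1. C_x = -37  [CD · EA = 1659 ∩ CB · ED = 2614]
2. C_y = -52  [CD · EA = 1659 ∩ CB · ED = 2614]
   → C = (-37, -52)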